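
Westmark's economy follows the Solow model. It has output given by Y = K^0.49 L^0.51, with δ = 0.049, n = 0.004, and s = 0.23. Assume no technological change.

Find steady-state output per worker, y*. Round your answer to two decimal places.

At the steady state, Δk = 0, so s·k^α = (n + δ)·k.
Rearranging, k^(1−α) = s / (n + δ).
k^0.51 = 0.23 / (0.004 + 0.049) = 0.23 / 0.053 = 4.3396
k* = 4.3396^(1/0.51) ≈ 17.7788
y* = (k*)^α = 17.7788^0.49 ≈ 4.0969

y* = 4.10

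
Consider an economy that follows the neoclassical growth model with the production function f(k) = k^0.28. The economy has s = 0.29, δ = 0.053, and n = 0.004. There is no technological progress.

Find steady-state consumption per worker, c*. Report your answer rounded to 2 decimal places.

Steady state requires s·f(k) = (n + δ)·k, i.e. s·k^α = (n + δ)·k.
Rearranging, k^(1−α) = s / (n + δ).
k^0.72 = 0.29 / (0.004 + 0.053) = 0.29 / 0.057 = 5.0877
k* = 5.0877^(1/0.72) ≈ 9.5781
y* = (k*)^α = 9.5781^0.28 ≈ 1.8826
c* = (1 − s)·y* = (1 − 0.29) × 1.8826 ≈ 1.3366

c* = 1.34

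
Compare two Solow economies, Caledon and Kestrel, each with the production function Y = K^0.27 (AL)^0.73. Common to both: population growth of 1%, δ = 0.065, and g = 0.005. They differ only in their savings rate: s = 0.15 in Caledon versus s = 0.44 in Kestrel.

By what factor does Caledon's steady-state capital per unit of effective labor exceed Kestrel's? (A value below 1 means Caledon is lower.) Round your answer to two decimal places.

k*_C / k*_K ≈ 0.23

Steady-state k* = [s/(n + g + δ)]^(1/(1−α)), so the ratio is [ (s_C/(n + g + δ)_C) / (s_K/(n + g + δ)_K) ]^1.3699.
s_C/(n + g + δ)_C = 0.15/0.080 = 1.8750; s_K/(n + g + δ)_K = 0.44/0.080 = 5.5000.
Ratio = (1.8750/5.5000)^1.3699 = 0.3409^1.3699 ≈ 0.2290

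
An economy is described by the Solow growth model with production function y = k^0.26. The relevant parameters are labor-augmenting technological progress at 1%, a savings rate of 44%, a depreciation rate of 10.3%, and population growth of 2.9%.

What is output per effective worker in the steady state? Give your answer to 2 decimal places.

y* ≈ 1.49

In steady state, investment equals break-even investment: s·k^α = (n + g + δ)·k.
Dividing both sides by k: k^(1−α) = s / (n + g + δ).
k^0.74 = 0.44 / (0.029 + 0.010 + 0.103) = 0.44 / 0.142 = 3.0986
k* = 3.0986^(1/0.74) ≈ 4.6104
y* = (k*)^α = 4.6104^0.26 ≈ 1.4879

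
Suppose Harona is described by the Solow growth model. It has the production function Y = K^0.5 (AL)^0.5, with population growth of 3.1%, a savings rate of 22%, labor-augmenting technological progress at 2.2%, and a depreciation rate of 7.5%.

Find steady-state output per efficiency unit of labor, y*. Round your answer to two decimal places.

In steady state, investment equals break-even investment: s·k^α = (n + g + δ)·k.
Dividing both sides by k: k^(1−α) = s / (n + g + δ).
k^0.5 = 0.22 / (0.031 + 0.022 + 0.075) = 0.22 / 0.128 = 1.7188
k* = 1.7188^(1/0.5) ≈ 2.9543
y* = (k*)^α = 2.9543^0.5 ≈ 1.7188

y* = 1.72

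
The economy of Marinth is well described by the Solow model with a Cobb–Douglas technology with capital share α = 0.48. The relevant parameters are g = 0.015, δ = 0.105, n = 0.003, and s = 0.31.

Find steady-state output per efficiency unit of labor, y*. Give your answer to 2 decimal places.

y* = 2.35

In steady state, investment equals break-even investment: s·k^α = (n + g + δ)·k.
Rearranging, k^(1−α) = s / (n + g + δ).
k^0.52 = 0.31 / (0.003 + 0.015 + 0.105) = 0.31 / 0.123 = 2.5203
k* = 2.5203^(1/0.52) ≈ 5.9159
y* = (k*)^α = 5.9159^0.48 ≈ 2.3473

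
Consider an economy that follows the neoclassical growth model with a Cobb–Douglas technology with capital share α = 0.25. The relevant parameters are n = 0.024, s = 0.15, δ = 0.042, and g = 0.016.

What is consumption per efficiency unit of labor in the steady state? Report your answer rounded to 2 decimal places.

c* = 1.04

In steady state, investment equals break-even investment: s·k^α = (n + g + δ)·k.
Dividing both sides by k: k^(1−α) = s / (n + g + δ).
k^0.75 = 0.15 / (0.024 + 0.016 + 0.042) = 0.15 / 0.082 = 1.8293
k* = 1.8293^(1/0.75) ≈ 2.2372
y* = (k*)^α = 2.2372^0.25 ≈ 1.2230
c* = (1 − s)·y* = (1 − 0.15) × 1.2230 ≈ 1.0396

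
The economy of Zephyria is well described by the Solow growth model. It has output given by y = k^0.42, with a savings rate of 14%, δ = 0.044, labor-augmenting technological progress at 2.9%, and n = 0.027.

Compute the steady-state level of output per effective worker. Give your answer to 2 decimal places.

Steady state requires s·f(k) = (n + g + δ)·k, i.e. s·k^α = (n + g + δ)·k.
Dividing both sides by k: k^(1−α) = s / (n + g + δ).
k^0.58 = 0.14 / (0.027 + 0.029 + 0.044) = 0.14 / 0.100 = 1.4000
k* = 1.4000^(1/0.58) ≈ 1.7863
y* = (k*)^α = 1.7863^0.42 ≈ 1.2759

y* ≈ 1.28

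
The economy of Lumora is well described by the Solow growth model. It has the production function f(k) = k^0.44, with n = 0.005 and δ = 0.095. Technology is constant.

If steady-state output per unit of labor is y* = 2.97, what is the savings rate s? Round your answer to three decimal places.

In steady state, investment equals break-even investment: s·k^α = (n + δ)·k.
Since y* = [s/(n + δ)]^(α/(1−α)), we have s/(n + δ) = (y*)^((1−α)/α) = 2.97^1.2727 = 3.9965.
Therefore s = 3.9965 × (n + δ) = 3.9965 × 0.100 = 0.3997.

s ≈ 0.400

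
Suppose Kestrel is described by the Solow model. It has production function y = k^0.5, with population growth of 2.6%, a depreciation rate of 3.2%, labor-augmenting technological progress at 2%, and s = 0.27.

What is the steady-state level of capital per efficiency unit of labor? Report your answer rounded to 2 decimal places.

In steady state, investment equals break-even investment: s·k^α = (n + g + δ)·k.
Dividing both sides by k: k^(1−α) = s / (n + g + δ).
k^0.5 = 0.27 / (0.026 + 0.020 + 0.032) = 0.27 / 0.078 = 3.4615
k* = 3.4615^(1/0.5) ≈ 11.9820

k* ≈ 11.98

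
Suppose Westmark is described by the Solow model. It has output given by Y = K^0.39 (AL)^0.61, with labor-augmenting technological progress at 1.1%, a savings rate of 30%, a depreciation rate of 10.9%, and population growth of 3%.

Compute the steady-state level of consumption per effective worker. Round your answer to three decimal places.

At the steady state, Δk = 0, so s·k^α = (n + g + δ)·k.
Dividing both sides by k: k^(1−α) = s / (n + g + δ).
k^0.61 = 0.30 / (0.030 + 0.011 + 0.109) = 0.30 / 0.150 = 2.0000
k* = 2.0000^(1/0.61) ≈ 3.1152
y* = (k*)^α = 3.1152^0.39 ≈ 1.5576
c* = (1 − s)·y* = (1 − 0.30) × 1.5576 ≈ 1.0903

c* ≈ 1.090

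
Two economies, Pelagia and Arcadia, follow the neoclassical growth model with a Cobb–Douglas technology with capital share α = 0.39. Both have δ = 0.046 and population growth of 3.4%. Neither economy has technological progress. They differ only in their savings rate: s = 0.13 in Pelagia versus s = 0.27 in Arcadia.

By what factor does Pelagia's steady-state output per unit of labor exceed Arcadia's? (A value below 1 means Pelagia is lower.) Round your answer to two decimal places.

Steady-state y* = [s/(n + δ)]^(α/(1−α)), so the ratio is [ (s_P/(n + δ)_P) / (s_A/(n + δ)_A) ]^0.6393.
s_P/(n + δ)_P = 0.13/0.080 = 1.6250; s_A/(n + δ)_A = 0.27/0.080 = 3.3750.
Ratio = (1.6250/3.3750)^0.6393 = 0.4815^0.6393 ≈ 0.6267

ratio ≈ 0.63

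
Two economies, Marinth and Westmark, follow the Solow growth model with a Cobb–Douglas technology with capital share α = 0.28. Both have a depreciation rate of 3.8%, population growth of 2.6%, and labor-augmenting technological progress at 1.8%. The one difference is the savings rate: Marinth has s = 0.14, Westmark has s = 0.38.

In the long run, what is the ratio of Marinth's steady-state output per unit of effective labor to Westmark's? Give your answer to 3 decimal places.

ratio ≈ 0.678

Steady-state y* = [s/(n + g + δ)]^(α/(1−α)), so the ratio is [ (s_M/(n + g + δ)_M) / (s_W/(n + g + δ)_W) ]^0.3889.
s_M/(n + g + δ)_M = 0.14/0.082 = 1.7073; s_W/(n + g + δ)_W = 0.38/0.082 = 4.6341.
Ratio = (1.7073/4.6341)^0.3889 = 0.3684^0.3889 ≈ 0.6782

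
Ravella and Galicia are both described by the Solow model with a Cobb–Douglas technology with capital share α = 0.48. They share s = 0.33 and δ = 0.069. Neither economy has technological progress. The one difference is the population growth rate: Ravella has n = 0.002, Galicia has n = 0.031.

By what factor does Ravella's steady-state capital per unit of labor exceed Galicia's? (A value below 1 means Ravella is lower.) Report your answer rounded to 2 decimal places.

k*_R / k*_G ≈ 1.93

Steady-state k* = [s/(n + δ)]^(1/(1−α)), so the ratio is [ (s_R/(n + δ)_R) / (s_G/(n + δ)_G) ]^1.9231.
s_R/(n + δ)_R = 0.33/0.071 = 4.6479; s_G/(n + δ)_G = 0.33/0.100 = 3.3000.
Ratio = (4.6479/3.3000)^1.9231 = 1.4085^1.9231 ≈ 1.9323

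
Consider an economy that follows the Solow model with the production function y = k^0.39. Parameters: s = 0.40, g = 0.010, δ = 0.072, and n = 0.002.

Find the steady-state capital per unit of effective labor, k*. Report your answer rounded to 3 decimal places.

k* = 12.916

At the steady state, Δk = 0, so s·k^α = (n + g + δ)·k.
Dividing both sides by k: k^(1−α) = s / (n + g + δ).
k^0.61 = 0.40 / (0.002 + 0.010 + 0.072) = 0.40 / 0.084 = 4.7619
k* = 4.7619^(1/0.61) ≈ 12.9156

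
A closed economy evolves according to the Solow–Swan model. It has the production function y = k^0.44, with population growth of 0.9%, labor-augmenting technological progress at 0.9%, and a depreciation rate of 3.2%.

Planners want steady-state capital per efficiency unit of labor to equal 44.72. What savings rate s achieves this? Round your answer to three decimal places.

Steady state requires s·f(k) = (n + g + δ)·k, i.e. s·k^α = (n + g + δ)·k.
So s / (n + g + δ) = (k*)^(1−α) = 44.72^0.56 = 8.4000.
Therefore s = 8.4000 × (n + g + δ) = 8.4000 × 0.050 = 0.4200.

s ≈ 0.420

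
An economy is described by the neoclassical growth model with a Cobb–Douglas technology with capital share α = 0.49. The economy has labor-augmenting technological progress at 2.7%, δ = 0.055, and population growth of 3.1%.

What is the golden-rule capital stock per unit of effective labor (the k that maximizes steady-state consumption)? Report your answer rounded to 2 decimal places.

The golden rule sets f'(k) = n + g + δ, i.e. α·k^(α−1) = n + g + δ.
So k^(1−α) = α / (n + g + δ) = 0.49 / 0.113 = 4.3363.
k_gold = 4.3363^(1/0.51) ≈ 17.7523

k_gold ≈ 17.75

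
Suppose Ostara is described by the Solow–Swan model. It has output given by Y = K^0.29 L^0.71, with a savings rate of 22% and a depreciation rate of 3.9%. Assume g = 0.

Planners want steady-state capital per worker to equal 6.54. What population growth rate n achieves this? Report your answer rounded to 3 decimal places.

Steady state requires s·f(k) = (n + δ)·k, i.e. s·k^α = (n + δ)·k.
So s / (n + δ) = (k*)^(1−α) = 6.54^0.71 = 3.7937.
Therefore n + δ = s / 3.7937 = 0.22 / 3.7937 = 0.0580, so n = 0.0580 − 0.039 = 0.0190.

n ≈ 0.019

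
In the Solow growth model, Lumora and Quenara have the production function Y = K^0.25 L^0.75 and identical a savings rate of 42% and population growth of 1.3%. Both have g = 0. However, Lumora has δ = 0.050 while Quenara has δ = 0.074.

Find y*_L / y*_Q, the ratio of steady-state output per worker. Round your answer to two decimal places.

y*_L / y*_Q ≈ 1.11

Steady-state y* = [s/(n + δ)]^(α/(1−α)), so the ratio is [ (s_L/(n + δ)_L) / (s_Q/(n + δ)_Q) ]^0.3333.
s_L/(n + δ)_L = 0.42/0.063 = 6.6667; s_Q/(n + δ)_Q = 0.42/0.087 = 4.8276.
Ratio = (6.6667/4.8276)^0.3333 = 1.3810^0.3333 ≈ 1.1136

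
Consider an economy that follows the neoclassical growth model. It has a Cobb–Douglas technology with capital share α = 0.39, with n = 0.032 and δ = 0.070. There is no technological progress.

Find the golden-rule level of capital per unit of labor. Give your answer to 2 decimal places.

The golden rule sets f'(k) = n + δ, i.e. α·k^(α−1) = n + δ.
So k^(1−α) = α / (n + δ) = 0.39 / 0.102 = 3.8235.
k_gold = 3.8235^(1/0.61) ≈ 9.0127

k_gold ≈ 9.01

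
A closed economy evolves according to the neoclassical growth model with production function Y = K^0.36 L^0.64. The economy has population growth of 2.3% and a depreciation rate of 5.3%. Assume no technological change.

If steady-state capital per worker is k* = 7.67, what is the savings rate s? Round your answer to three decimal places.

s ≈ 0.280

At the steady state, Δk = 0, so s·k^α = (n + δ)·k.
So s / (n + δ) = (k*)^(1−α) = 7.67^0.64 = 3.6836.
Therefore s = 3.6836 × (n + δ) = 3.6836 × 0.076 = 0.2800.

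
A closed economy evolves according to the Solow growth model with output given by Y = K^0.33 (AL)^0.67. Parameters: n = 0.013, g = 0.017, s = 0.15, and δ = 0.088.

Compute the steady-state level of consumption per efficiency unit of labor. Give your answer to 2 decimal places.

In steady state, investment equals break-even investment: s·k^α = (n + g + δ)·k.
Dividing both sides by k: k^(1−α) = s / (n + g + δ).
k^0.67 = 0.15 / (0.013 + 0.017 + 0.088) = 0.15 / 0.118 = 1.2712
k* = 1.2712^(1/0.67) ≈ 1.4307
y* = (k*)^α = 1.4307^0.33 ≈ 1.1255
c* = (1 − s)·y* = (1 − 0.15) × 1.1255 ≈ 0.9567

c* ≈ 0.96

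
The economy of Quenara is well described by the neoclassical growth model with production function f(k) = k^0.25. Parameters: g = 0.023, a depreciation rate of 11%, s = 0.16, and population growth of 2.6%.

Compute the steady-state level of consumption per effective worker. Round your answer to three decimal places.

At the steady state, Δk = 0, so s·k^α = (n + g + δ)·k.
Dividing both sides by k: k^(1−α) = s / (n + g + δ).
k^0.75 = 0.16 / (0.026 + 0.023 + 0.110) = 0.16 / 0.159 = 1.0063
k* = 1.0063^(1/0.75) ≈ 1.0084
y* = (k*)^α = 1.0084^0.25 ≈ 1.0021
c* = (1 − s)·y* = (1 − 0.16) × 1.0021 ≈ 0.8418

c* = 0.842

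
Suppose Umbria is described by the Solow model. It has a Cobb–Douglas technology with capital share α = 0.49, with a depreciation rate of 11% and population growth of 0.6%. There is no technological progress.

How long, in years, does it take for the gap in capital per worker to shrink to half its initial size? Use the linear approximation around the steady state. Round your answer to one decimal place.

Near the steady state the convergence rate is λ = (1 − α)(n + δ).
λ = (1 − 0.49) × 0.116 = 0.51 × 0.116 = 0.05916
Half-life = ln 2 / λ = 0.6931 / 0.05916 ≈ 11.72 years

t_½ ≈ 11.7 years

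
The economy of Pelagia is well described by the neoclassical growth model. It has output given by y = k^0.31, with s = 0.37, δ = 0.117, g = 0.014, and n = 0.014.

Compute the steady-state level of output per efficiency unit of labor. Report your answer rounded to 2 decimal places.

In steady state, investment equals break-even investment: s·k^α = (n + g + δ)·k.
Rearranging, k^(1−α) = s / (n + g + δ).
k^0.69 = 0.37 / (0.014 + 0.014 + 0.117) = 0.37 / 0.145 = 2.5517
k* = 2.5517^(1/0.69) ≈ 3.8869
y* = (k*)^α = 3.8869^0.31 ≈ 1.5233

y* = 1.52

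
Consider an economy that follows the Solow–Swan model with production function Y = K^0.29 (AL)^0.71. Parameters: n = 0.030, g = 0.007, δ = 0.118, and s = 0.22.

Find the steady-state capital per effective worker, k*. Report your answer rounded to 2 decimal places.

k* = 1.64

Steady state requires s·f(k) = (n + g + δ)·k, i.e. s·k^α = (n + g + δ)·k.
Rearranging, k^(1−α) = s / (n + g + δ).
k^0.71 = 0.22 / (0.030 + 0.007 + 0.118) = 0.22 / 0.155 = 1.4194
k* = 1.4194^(1/0.71) ≈ 1.6377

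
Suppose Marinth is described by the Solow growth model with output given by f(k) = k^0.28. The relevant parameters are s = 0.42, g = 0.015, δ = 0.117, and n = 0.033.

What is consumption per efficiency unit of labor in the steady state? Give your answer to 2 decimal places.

In steady state, investment equals break-even investment: s·k^α = (n + g + δ)·k.
Dividing both sides by k: k^(1−α) = s / (n + g + δ).
k^0.72 = 0.42 / (0.033 + 0.015 + 0.117) = 0.42 / 0.165 = 2.5455
k* = 2.5455^(1/0.72) ≈ 3.6608
y* = (k*)^α = 3.6608^0.28 ≈ 1.4381
c* = (1 − s)·y* = (1 − 0.42) × 1.4381 ≈ 0.8341

c* = 0.83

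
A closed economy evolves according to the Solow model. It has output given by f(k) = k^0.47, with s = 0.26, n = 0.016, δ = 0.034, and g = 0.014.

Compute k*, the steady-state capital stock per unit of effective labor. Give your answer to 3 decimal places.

In steady state, investment equals break-even investment: s·k^α = (n + g + δ)·k.
Dividing both sides by k: k^(1−α) = s / (n + g + δ).
k^0.53 = 0.26 / (0.016 + 0.014 + 0.034) = 0.26 / 0.064 = 4.0625
k* = 4.0625^(1/0.53) ≈ 14.0821

k* ≈ 14.082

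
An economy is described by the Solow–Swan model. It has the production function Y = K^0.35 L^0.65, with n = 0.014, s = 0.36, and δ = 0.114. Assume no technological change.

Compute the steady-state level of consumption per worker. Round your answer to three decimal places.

At the steady state, Δk = 0, so s·k^α = (n + δ)·k.
Rearranging, k^(1−α) = s / (n + δ).
k^0.65 = 0.36 / (0.014 + 0.114) = 0.36 / 0.128 = 2.8125
k* = 2.8125^(1/0.65) ≈ 4.9081
y* = (k*)^α = 4.9081^0.35 ≈ 1.7451
c* = (1 − s)·y* = (1 − 0.36) × 1.7451 ≈ 1.1169

c* = 1.117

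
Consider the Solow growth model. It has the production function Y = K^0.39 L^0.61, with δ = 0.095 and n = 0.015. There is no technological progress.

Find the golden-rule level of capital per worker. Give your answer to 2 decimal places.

The golden rule sets f'(k) = n + δ, i.e. α·k^(α−1) = n + δ.
So k^(1−α) = α / (n + δ) = 0.39 / 0.110 = 3.5455.
k_gold = 3.5455^(1/0.61) ≈ 7.9636

k_gold ≈ 7.96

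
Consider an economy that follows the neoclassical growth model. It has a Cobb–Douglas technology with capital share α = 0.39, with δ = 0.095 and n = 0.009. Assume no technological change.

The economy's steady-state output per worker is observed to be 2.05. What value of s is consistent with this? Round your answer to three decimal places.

s ≈ 0.320

Steady state requires s·f(k) = (n + δ)·k, i.e. s·k^α = (n + δ)·k.
Since y* = [s/(n + δ)]^(α/(1−α)), we have s/(n + δ) = (y*)^((1−α)/α) = 2.05^1.5641 = 3.0734.
Therefore s = 3.0734 × (n + δ) = 3.0734 × 0.104 = 0.3196.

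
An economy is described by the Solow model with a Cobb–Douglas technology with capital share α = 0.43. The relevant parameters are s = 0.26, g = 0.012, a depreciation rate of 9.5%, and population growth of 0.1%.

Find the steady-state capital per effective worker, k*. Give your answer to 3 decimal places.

At the steady state, Δk = 0, so s·k^α = (n + g + δ)·k.
Dividing both sides by k: k^(1−α) = s / (n + g + δ).
k^0.57 = 0.26 / (0.001 + 0.012 + 0.095) = 0.26 / 0.108 = 2.4074
k* = 2.4074^(1/0.57) ≈ 4.6707

k* ≈ 4.671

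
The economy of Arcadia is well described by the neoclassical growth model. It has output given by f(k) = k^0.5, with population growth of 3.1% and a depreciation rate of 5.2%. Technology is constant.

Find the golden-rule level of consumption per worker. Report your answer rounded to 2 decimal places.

c_gold ≈ 3.01

At the golden rule, f'(k) = n + δ, so α·k^(α−1) = n + δ and k_gold = (α/(n + δ))^(1/(1−α)).
k_gold = (0.5/0.083)^(1/0.5) = 6.0241^2 ≈ 36.2898
c_gold = f(k_gold) − (n + δ)·k_gold = 6.0241 − 0.083×36.2898 ≈ 3.0120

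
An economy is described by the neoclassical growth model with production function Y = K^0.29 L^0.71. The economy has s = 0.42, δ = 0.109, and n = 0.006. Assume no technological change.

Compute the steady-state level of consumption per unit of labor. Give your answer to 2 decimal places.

c* = 0.98

Steady state requires s·f(k) = (n + δ)·k, i.e. s·k^α = (n + δ)·k.
Rearranging, k^(1−α) = s / (n + δ).
k^0.71 = 0.42 / (0.006 + 0.109) = 0.42 / 0.115 = 3.6522
k* = 3.6522^(1/0.71) ≈ 6.1991
y* = (k*)^α = 6.1991^0.29 ≈ 1.6974
c* = (1 − s)·y* = (1 − 0.42) × 1.6974 ≈ 0.9845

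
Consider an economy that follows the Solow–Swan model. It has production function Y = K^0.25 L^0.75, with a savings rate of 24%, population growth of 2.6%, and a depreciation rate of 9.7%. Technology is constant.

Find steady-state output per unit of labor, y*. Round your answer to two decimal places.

Steady state requires s·f(k) = (n + δ)·k, i.e. s·k^α = (n + δ)·k.
Rearranging, k^(1−α) = s / (n + δ).
k^0.75 = 0.24 / (0.026 + 0.097) = 0.24 / 0.123 = 1.9512
k* = 1.9512^(1/0.75) ≈ 2.4382
y* = (k*)^α = 2.4382^0.25 ≈ 1.2496

y* = 1.25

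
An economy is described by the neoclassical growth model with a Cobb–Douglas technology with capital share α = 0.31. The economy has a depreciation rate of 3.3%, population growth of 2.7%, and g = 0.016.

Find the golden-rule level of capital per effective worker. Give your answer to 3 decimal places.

k_gold ≈ 7.671

The golden rule sets f'(k) = n + g + δ, i.e. α·k^(α−1) = n + g + δ.
So k^(1−α) = α / (n + g + δ) = 0.31 / 0.076 = 4.0789.
k_gold = 4.0789^(1/0.69) ≈ 7.6709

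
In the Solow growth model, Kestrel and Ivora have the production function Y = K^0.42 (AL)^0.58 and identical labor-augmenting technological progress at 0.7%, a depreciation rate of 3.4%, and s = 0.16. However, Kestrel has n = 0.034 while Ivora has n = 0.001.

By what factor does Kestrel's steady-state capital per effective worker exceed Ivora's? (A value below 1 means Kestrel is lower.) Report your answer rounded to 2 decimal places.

Steady-state k* = [s/(n + g + δ)]^(1/(1−α)), so the ratio is [ (s_K/(n + g + δ)_K) / (s_I/(n + g + δ)_I) ]^1.7241.
s_K/(n + g + δ)_K = 0.16/0.075 = 2.1333; s_I/(n + g + δ)_I = 0.16/0.042 = 3.8095.
Ratio = (2.1333/3.8095)^1.7241 = 0.5600^1.7241 ≈ 0.3680

ratio ≈ 0.37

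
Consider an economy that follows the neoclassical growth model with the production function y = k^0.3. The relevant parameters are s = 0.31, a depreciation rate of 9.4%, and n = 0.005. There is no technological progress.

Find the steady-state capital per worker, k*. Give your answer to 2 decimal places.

k* ≈ 5.11

In steady state, investment equals break-even investment: s·k^α = (n + δ)·k.
Rearranging, k^(1−α) = s / (n + δ).
k^0.7 = 0.31 / (0.005 + 0.094) = 0.31 / 0.099 = 3.1313
k* = 3.1313^(1/0.7) ≈ 5.1071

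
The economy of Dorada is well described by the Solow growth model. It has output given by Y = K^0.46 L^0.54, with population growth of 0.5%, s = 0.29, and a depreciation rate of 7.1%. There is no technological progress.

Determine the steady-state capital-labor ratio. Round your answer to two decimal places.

k* ≈ 11.94

In steady state, investment equals break-even investment: s·k^α = (n + δ)·k.
Rearranging, k^(1−α) = s / (n + δ).
k^0.54 = 0.29 / (0.005 + 0.071) = 0.29 / 0.076 = 3.8158
k* = 3.8158^(1/0.54) ≈ 11.9402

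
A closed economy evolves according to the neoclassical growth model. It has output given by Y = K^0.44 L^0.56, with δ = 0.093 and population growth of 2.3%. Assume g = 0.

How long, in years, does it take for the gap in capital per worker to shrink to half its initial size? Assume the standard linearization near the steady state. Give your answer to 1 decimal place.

about 10.7 years

Near the steady state the convergence rate is λ = (1 − α)(n + δ).
λ = (1 − 0.44) × 0.116 = 0.56 × 0.116 = 0.06496
Half-life = ln 2 / λ = 0.6931 / 0.06496 ≈ 10.67 years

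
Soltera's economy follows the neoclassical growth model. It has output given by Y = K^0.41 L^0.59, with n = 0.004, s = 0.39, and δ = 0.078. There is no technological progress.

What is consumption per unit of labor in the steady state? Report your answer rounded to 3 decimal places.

In steady state, investment equals break-even investment: s·k^α = (n + δ)·k.
Rearranging, k^(1−α) = s / (n + δ).
k^0.59 = 0.39 / (0.004 + 0.078) = 0.39 / 0.082 = 4.7561
k* = 4.7561^(1/0.59) ≈ 14.0567
y* = (k*)^α = 14.0567^0.41 ≈ 2.9555
c* = (1 − s)·y* = (1 − 0.39) × 2.9555 ≈ 1.8029

c* = 1.803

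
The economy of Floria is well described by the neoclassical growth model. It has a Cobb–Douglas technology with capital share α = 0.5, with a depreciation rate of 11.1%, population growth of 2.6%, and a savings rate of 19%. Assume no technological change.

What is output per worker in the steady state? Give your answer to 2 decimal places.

y* ≈ 1.39

At the steady state, Δk = 0, so s·k^α = (n + δ)·k.
Rearranging, k^(1−α) = s / (n + δ).
k^0.5 = 0.19 / (0.026 + 0.111) = 0.19 / 0.137 = 1.3869
k* = 1.3869^(1/0.5) ≈ 1.9235
y* = (k*)^α = 1.9235^0.5 ≈ 1.3869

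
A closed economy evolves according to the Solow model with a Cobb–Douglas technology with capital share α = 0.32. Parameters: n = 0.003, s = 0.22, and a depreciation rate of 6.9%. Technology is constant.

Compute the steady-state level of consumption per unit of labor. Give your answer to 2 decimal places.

c* ≈ 1.32

At the steady state, Δk = 0, so s·k^α = (n + δ)·k.
Rearranging, k^(1−α) = s / (n + δ).
k^0.68 = 0.22 / (0.003 + 0.069) = 0.22 / 0.072 = 3.0556
k* = 3.0556^(1/0.68) ≈ 5.1687
y* = (k*)^α = 5.1687^0.32 ≈ 1.6915
c* = (1 − s)·y* = (1 − 0.22) × 1.6915 ≈ 1.3194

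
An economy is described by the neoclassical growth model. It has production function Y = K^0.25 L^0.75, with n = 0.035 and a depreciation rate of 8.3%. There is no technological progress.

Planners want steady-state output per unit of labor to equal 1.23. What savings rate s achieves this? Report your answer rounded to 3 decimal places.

Steady state requires s·f(k) = (n + δ)·k, i.e. s·k^α = (n + δ)·k.
Since y* = [s/(n + δ)]^(α/(1−α)), we have s/(n + δ) = (y*)^((1−α)/α) = 1.23^3 = 1.8609.
Therefore s = 1.8609 × (n + δ) = 1.8609 × 0.118 = 0.2196.

s ≈ 0.220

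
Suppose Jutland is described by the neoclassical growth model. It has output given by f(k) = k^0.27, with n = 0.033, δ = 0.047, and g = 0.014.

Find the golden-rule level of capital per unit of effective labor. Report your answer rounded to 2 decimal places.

The golden rule sets f'(k) = n + g + δ, i.e. α·k^(α−1) = n + g + δ.
So k^(1−α) = α / (n + g + δ) = 0.27 / 0.094 = 2.8723.
k_gold = 2.8723^(1/0.73) ≈ 4.2434

k_gold ≈ 4.24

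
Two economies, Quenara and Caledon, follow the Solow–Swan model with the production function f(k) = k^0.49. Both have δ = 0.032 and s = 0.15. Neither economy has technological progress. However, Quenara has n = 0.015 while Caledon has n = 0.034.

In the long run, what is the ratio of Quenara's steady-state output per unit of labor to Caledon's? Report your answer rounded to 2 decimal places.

Steady-state y* = [s/(n + δ)]^(α/(1−α)), so the ratio is [ (s_Q/(n + δ)_Q) / (s_C/(n + δ)_C) ]^0.9608.
s_Q/(n + δ)_Q = 0.15/0.047 = 3.1915; s_C/(n + δ)_C = 0.15/0.066 = 2.2727.
Ratio = (3.1915/2.2727)^0.9608 = 1.4043^0.9608 ≈ 1.3857

ratio ≈ 1.39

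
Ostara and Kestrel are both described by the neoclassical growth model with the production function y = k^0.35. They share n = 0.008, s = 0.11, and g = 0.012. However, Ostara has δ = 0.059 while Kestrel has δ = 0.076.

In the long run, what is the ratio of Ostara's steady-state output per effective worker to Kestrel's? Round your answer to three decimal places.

ratio ≈ 1.111

Steady-state y* = [s/(n + g + δ)]^(α/(1−α)), so the ratio is [ (s_O/(n + g + δ)_O) / (s_K/(n + g + δ)_K) ]^0.5385.
s_O/(n + g + δ)_O = 0.11/0.079 = 1.3924; s_K/(n + g + δ)_K = 0.11/0.096 = 1.1458.
Ratio = (1.3924/1.1458)^0.5385 = 1.2152^0.5385 ≈ 1.1107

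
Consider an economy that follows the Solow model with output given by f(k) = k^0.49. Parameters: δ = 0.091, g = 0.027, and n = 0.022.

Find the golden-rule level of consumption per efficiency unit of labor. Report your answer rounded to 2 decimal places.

At the golden rule, f'(k) = n + g + δ, so α·k^(α−1) = n + g + δ and k_gold = (α/(n + g + δ))^(1/(1−α)).
k_gold = (0.49/0.140)^(1/0.51) = 3.5000^1.9608 ≈ 11.6630
c_gold = f(k_gold) − (n + g + δ)·k_gold = 3.3322 − 0.140×11.6630 ≈ 1.6994

c_gold ≈ 1.70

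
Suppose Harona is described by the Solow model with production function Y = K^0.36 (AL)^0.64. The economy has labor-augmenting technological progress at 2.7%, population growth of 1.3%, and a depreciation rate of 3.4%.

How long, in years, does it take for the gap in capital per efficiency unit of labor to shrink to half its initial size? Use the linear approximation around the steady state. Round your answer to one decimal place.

half-life ≈ 14.6 years

Near the steady state the convergence rate is λ = (1 − α)(n + g + δ).
λ = (1 − 0.36) × 0.074 = 0.64 × 0.074 = 0.04736
Half-life = ln 2 / λ = 0.6931 / 0.04736 ≈ 14.63 years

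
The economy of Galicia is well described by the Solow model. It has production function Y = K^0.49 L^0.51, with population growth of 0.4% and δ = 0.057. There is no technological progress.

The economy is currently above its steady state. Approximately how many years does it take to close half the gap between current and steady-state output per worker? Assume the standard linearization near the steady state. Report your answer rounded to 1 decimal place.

Near the steady state the convergence rate is λ = (1 − α)(n + δ).
λ = (1 − 0.49) × 0.061 = 0.51 × 0.061 = 0.03111
Half-life = ln 2 / λ = 0.6931 / 0.03111 ≈ 22.28 years

t_½ ≈ 22.3 years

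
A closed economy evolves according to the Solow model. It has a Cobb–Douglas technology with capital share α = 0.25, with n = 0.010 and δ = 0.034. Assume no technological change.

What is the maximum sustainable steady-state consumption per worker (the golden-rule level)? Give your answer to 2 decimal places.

At the golden rule, f'(k) = n + δ, so α·k^(α−1) = n + δ and k_gold = (α/(n + δ))^(1/(1−α)).
k_gold = (0.25/0.044)^(1/0.75) = 5.6818^1.3333 ≈ 10.1381
c_gold = f(k_gold) − (n + δ)·k_gold = 1.7844 − 0.044×10.1381 ≈ 1.3383

c_gold ≈ 1.34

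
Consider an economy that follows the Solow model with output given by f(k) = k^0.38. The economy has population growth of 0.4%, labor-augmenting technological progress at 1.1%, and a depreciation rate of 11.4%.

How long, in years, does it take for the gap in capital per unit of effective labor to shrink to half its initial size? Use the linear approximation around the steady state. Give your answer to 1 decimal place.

Near the steady state the convergence rate is λ = (1 − α)(n + g + δ).
λ = (1 − 0.38) × 0.129 = 0.62 × 0.129 = 0.07998
Half-life = ln 2 / λ = 0.6931 / 0.07998 ≈ 8.67 years

about 8.7 years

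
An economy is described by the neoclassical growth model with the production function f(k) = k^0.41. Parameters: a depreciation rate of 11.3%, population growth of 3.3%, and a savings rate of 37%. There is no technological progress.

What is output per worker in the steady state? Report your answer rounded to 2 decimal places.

y* = 1.91

Steady state requires s·f(k) = (n + δ)·k, i.e. s·k^α = (n + δ)·k.
Rearranging, k^(1−α) = s / (n + δ).
k^0.59 = 0.37 / (0.033 + 0.113) = 0.37 / 0.146 = 2.5342
k* = 2.5342^(1/0.59) ≈ 4.8359
y* = (k*)^α = 4.8359^0.41 ≈ 1.9083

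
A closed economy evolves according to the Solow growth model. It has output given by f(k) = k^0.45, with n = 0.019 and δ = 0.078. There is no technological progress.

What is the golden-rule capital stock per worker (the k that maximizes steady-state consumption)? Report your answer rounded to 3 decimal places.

k_gold ≈ 16.282

The golden rule sets f'(k) = n + δ, i.e. α·k^(α−1) = n + δ.
So k^(1−α) = α / (n + δ) = 0.45 / 0.097 = 4.6392.
k_gold = 4.6392^(1/0.55) ≈ 16.2823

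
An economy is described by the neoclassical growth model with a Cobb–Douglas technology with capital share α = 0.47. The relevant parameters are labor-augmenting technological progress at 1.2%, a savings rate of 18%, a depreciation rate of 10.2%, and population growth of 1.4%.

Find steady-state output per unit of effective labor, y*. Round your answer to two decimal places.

y* ≈ 1.35

In steady state, investment equals break-even investment: s·k^α = (n + g + δ)·k.
Rearranging, k^(1−α) = s / (n + g + δ).
k^0.53 = 0.18 / (0.014 + 0.012 + 0.102) = 0.18 / 0.128 = 1.4063
k* = 1.4063^(1/0.53) ≈ 1.9028
y* = (k*)^α = 1.9028^0.47 ≈ 1.3531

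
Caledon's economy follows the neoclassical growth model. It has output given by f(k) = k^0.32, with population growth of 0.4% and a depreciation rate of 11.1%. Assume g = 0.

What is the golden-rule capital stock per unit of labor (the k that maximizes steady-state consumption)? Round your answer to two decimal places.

k_gold ≈ 4.50

The golden rule sets f'(k) = n + δ, i.e. α·k^(α−1) = n + δ.
So k^(1−α) = α / (n + δ) = 0.32 / 0.115 = 2.7826.
k_gold = 2.7826^(1/0.68) ≈ 4.5041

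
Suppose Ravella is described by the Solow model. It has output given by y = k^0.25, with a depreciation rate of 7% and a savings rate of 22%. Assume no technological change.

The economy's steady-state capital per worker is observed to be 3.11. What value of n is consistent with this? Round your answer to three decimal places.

n ≈ 0.024

Steady state requires s·f(k) = (n + δ)·k, i.e. s·k^α = (n + δ)·k.
So s / (n + δ) = (k*)^(1−α) = 3.11^0.75 = 2.3419.
Therefore n + δ = s / 2.3419 = 0.22 / 2.3419 = 0.0939, so n = 0.0939 − 0.070 = 0.0239.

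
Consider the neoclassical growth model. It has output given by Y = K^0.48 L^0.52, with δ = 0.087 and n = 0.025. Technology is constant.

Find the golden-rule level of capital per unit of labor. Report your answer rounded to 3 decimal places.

The golden rule sets f'(k) = n + δ, i.e. α·k^(α−1) = n + δ.
So k^(1−α) = α / (n + δ) = 0.48 / 0.112 = 4.2857.
k_gold = 4.2857^(1/0.52) ≈ 16.4220

k_gold ≈ 16.422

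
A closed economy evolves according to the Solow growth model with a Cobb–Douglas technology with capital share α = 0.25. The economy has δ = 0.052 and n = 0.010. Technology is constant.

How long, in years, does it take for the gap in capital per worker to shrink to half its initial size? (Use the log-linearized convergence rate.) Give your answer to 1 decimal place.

Near the steady state the convergence rate is λ = (1 − α)(n + δ).
λ = (1 − 0.25) × 0.062 = 0.75 × 0.062 = 0.0465
Half-life = ln 2 / λ = 0.6931 / 0.0465 ≈ 14.91 years

about 14.9 years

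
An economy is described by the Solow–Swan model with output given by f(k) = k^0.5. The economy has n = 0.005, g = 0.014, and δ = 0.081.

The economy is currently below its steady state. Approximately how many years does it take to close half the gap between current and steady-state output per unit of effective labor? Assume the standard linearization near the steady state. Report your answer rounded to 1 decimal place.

about 13.9 years

Near the steady state the convergence rate is λ = (1 − α)(n + g + δ).
λ = (1 − 0.5) × 0.100 = 0.5 × 0.100 = 0.0500
Half-life = ln 2 / λ = 0.6931 / 0.0500 ≈ 13.86 years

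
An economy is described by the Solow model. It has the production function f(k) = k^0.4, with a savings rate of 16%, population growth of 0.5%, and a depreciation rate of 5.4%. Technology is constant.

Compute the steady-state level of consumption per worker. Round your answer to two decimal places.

c* = 1.63

Steady state requires s·f(k) = (n + δ)·k, i.e. s·k^α = (n + δ)·k.
Rearranging, k^(1−α) = s / (n + δ).
k^0.6 = 0.16 / (0.005 + 0.054) = 0.16 / 0.059 = 2.7119
k* = 2.7119^(1/0.6) ≈ 5.2738
y* = (k*)^α = 5.2738^0.4 ≈ 1.9447
c* = (1 − s)·y* = (1 − 0.16) × 1.9447 ≈ 1.6335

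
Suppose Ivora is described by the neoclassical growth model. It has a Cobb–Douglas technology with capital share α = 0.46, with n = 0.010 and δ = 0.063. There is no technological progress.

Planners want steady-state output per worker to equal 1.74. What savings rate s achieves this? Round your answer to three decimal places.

At the steady state, Δk = 0, so s·k^α = (n + δ)·k.
Since y* = [s/(n + δ)]^(α/(1−α)), we have s/(n + δ) = (y*)^((1−α)/α) = 1.74^1.1739 = 1.9159.
Therefore s = 1.9159 × (n + δ) = 1.9159 × 0.073 = 0.1399.

s ≈ 0.140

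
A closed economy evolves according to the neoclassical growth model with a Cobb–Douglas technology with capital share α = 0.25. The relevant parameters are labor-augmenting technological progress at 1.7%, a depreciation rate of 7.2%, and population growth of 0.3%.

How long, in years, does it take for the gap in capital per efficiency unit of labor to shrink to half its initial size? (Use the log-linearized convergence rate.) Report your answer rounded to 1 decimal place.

Near the steady state the convergence rate is λ = (1 − α)(n + g + δ).
λ = (1 − 0.25) × 0.092 = 0.75 × 0.092 = 0.0690
Half-life = ln 2 / λ = 0.6931 / 0.0690 ≈ 10.04 years

about 10.0 years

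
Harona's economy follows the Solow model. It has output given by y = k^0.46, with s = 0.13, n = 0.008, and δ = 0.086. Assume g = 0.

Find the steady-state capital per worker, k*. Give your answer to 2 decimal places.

At the steady state, Δk = 0, so s·k^α = (n + δ)·k.
Rearranging, k^(1−α) = s / (n + δ).
k^0.54 = 0.13 / (0.008 + 0.086) = 0.13 / 0.094 = 1.3830
k* = 1.3830^(1/0.54) ≈ 1.8230

k* ≈ 1.82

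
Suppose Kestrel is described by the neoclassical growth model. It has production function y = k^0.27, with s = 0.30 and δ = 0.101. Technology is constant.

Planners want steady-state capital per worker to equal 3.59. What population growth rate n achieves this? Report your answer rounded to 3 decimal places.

n ≈ 0.017

At the steady state, Δk = 0, so s·k^α = (n + δ)·k.
So s / (n + δ) = (k*)^(1−α) = 3.59^0.73 = 2.5423.
Therefore n + δ = s / 2.5423 = 0.30 / 2.5423 = 0.1180, so n = 0.1180 − 0.101 = 0.0170.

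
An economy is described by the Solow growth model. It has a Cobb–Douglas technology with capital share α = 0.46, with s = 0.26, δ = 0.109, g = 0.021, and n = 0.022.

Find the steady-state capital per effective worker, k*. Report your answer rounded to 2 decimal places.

In steady state, investment equals break-even investment: s·k^α = (n + g + δ)·k.
Dividing both sides by k: k^(1−α) = s / (n + g + δ).
k^0.54 = 0.26 / (0.022 + 0.021 + 0.109) = 0.26 / 0.152 = 1.7105
k* = 1.7105^(1/0.54) ≈ 2.7021

k* = 2.70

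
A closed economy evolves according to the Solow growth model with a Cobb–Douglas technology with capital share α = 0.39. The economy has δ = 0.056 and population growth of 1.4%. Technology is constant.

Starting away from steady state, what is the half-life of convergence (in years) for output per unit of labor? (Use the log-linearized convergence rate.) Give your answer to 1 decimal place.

Near the steady state the convergence rate is λ = (1 − α)(n + δ).
λ = (1 − 0.39) × 0.070 = 0.61 × 0.070 = 0.0427
Half-life = ln 2 / λ = 0.6931 / 0.0427 ≈ 16.23 years

t_½ ≈ 16.2 years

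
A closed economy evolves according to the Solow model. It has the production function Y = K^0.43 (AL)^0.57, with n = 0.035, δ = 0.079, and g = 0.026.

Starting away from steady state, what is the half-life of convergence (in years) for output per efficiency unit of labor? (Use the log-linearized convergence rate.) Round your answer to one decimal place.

t_½ ≈ 8.7 years

Near the steady state the convergence rate is λ = (1 − α)(n + g + δ).
λ = (1 − 0.43) × 0.140 = 0.57 × 0.140 = 0.0798
Half-life = ln 2 / λ = 0.6931 / 0.0798 ≈ 8.69 years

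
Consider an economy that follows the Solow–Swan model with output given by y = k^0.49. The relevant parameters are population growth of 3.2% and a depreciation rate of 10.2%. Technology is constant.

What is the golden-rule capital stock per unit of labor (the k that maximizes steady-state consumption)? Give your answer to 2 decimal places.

The golden rule sets f'(k) = n + δ, i.e. α·k^(α−1) = n + δ.
So k^(1−α) = α / (n + δ) = 0.49 / 0.134 = 3.6567.
k_gold = 3.6567^(1/0.51) ≈ 12.7086

k_gold ≈ 12.71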